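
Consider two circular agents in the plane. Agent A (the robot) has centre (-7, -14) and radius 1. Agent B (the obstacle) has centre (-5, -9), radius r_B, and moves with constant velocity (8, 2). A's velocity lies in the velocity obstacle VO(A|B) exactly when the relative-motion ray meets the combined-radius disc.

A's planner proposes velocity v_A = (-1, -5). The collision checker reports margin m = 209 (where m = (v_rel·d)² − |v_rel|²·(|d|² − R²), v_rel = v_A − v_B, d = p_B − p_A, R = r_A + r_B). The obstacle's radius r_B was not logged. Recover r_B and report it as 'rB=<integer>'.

m = 209
d = (2, 5);  v_rel = (-9, -7),  |v_rel|² = 130
v_rel×d = (-9)·(5) − (-7)·(2) = -31
since m = R²·130 − (-31)²:  R² = (961 + 209) / 130 = 9
R = √9 = 3  ⇒  r_B = 3 − 1 = 2

rB=2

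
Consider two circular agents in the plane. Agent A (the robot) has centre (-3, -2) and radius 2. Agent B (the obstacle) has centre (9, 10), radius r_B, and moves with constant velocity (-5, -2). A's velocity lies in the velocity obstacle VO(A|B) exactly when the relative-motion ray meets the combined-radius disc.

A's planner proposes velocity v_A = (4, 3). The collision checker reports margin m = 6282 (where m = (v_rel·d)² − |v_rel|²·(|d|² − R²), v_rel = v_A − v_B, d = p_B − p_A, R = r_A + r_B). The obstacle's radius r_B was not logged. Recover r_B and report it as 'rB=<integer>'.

m = 6282
d = (12, 12);  v_rel = (9, 5),  |v_rel|² = 106
v_rel×d = (9)·(12) − (5)·(12) = 48
since m = R²·106 − 48²:  R² = (2304 + 6282) / 106 = 81
R = √81 = 9  ⇒  r_B = 9 − 2 = 7

rB=7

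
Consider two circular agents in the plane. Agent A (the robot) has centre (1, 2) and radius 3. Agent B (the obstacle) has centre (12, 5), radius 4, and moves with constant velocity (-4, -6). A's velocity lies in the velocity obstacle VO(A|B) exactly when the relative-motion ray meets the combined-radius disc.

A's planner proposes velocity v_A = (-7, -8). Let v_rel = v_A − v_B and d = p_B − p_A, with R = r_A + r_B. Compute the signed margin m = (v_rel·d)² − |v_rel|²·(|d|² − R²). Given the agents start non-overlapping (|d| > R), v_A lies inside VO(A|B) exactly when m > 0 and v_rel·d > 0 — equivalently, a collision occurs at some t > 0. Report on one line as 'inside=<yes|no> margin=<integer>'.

d = (11, 3),  |d|² = 130;  R = 3+4 = 7,  c = 130−7² = 81
v_rel = (-3, -2),  |v_rel|² = 13;  v_rel·d = (-3)·(11) + (-2)·(3) = -39
13·t² + 78·t + 81 = 0  ⇒  m = (-39)² − 13·81 = 468
m = 468 > 0,  v_rel·d = -39 < 0  ⇒  outside

inside=no margin=468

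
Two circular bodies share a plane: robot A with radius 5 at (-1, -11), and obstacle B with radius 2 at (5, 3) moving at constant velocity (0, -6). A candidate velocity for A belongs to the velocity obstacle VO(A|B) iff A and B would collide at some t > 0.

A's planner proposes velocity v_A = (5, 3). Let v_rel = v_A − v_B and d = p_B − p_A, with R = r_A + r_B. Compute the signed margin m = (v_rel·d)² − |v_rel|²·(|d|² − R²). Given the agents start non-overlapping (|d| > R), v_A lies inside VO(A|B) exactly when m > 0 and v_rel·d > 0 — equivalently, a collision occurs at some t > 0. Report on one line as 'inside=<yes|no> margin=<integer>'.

d = (6, 14),  |d|² = 232;  R = 5+2 = 7,  c = 232−7² = 183
v_rel = (5, 9),  |v_rel|² = 106;  v_rel·d = (5)·(6) + (9)·(14) = 156
106·t² − 312·t + 183 = 0  ⇒  m = 156² − 106·183 = 4938
m = 4938 > 0,  v_rel·d = 156 > 0  ⇒  inside

inside=yes margin=4938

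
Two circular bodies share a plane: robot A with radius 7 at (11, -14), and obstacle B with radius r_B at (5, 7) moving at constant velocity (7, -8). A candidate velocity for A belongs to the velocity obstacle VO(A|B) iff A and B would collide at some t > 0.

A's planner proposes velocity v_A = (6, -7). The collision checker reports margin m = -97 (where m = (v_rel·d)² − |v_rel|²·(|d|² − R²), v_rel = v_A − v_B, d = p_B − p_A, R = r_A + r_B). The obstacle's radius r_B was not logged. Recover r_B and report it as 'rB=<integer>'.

m = -97
d = (-6, 21);  v_rel = (-1, 1),  |v_rel|² = 2
v_rel×d = (-1)·(21) − (1)·(-6) = -15
since m = R²·2 − (-15)²:  R² = (225 + -97) / 2 = 64
R = √64 = 8  ⇒  r_B = 8 − 7 = 1

rB=1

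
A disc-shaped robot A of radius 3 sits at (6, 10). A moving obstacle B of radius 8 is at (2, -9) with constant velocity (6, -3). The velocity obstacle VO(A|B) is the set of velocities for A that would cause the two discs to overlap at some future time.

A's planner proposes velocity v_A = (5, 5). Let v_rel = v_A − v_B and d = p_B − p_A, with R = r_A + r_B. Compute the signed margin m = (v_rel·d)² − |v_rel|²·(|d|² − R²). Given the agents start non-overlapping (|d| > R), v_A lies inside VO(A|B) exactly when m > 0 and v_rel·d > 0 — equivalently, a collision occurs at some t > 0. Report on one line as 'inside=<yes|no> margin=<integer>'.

d = (-4, -19),  |d|² = 377;  R = 3+8 = 11,  c = 377−11² = 256
v_rel = (-1, 8),  |v_rel|² = 65;  v_rel·d = (-1)·(-4) + (8)·(-19) = -148
65·t² + 296·t + 256 = 0  ⇒  m = (-148)² − 65·256 = 5264
m = 5264 > 0,  v_rel·d = -148 < 0  ⇒  outside

inside=no margin=5264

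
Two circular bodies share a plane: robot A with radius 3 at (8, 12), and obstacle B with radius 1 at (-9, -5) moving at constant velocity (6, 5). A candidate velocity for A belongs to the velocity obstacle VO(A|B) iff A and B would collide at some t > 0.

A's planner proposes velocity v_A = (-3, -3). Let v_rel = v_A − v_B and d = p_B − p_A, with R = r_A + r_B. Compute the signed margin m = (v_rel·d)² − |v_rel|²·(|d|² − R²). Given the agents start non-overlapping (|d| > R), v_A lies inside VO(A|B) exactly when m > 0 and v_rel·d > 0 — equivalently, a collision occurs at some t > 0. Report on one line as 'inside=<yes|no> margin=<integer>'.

d = (-17, -17),  |d|² = 578;  R = 3+1 = 4,  c = 578−4² = 562
v_rel = (-9, -8),  |v_rel|² = 145;  v_rel·d = (-9)·(-17) + (-8)·(-17) = 289
145·t² − 578·t + 562 = 0  ⇒  m = 289² − 145·562 = 2031
m = 2031 > 0,  v_rel·d = 289 > 0  ⇒  inside

inside=yes margin=2031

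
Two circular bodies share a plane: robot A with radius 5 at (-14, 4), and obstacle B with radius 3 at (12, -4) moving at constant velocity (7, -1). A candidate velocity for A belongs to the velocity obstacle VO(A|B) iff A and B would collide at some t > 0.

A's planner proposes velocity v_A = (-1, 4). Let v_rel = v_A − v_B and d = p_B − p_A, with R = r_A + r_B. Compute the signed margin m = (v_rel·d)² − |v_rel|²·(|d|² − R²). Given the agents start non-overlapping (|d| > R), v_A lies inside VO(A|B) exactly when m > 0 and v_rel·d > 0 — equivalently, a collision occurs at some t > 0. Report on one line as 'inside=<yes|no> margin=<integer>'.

d = (26, -8),  |d|² = 740;  R = 5+3 = 8,  c = 740−8² = 676
v_rel = (-8, 5),  |v_rel|² = 89;  v_rel·d = (-8)·(26) + (5)·(-8) = -248
89·t² + 496·t + 676 = 0  ⇒  m = (-248)² − 89·676 = 1340
m = 1340 > 0,  v_rel·d = -248 < 0  ⇒  outside

inside=no margin=1340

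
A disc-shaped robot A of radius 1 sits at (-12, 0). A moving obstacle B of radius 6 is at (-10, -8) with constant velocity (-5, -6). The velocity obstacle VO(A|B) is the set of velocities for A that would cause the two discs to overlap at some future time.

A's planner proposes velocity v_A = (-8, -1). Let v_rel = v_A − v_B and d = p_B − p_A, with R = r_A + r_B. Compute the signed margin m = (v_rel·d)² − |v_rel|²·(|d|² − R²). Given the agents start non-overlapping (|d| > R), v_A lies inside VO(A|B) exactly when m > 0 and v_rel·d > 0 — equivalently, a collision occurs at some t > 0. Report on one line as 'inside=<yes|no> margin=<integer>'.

d = (2, -8),  |d|² = 68;  R = 1+6 = 7,  c = 68−7² = 19
v_rel = (-3, 5),  |v_rel|² = 34;  v_rel·d = (-3)·(2) + (5)·(-8) = -46
34·t² + 92·t + 19 = 0  ⇒  m = (-46)² − 34·19 = 1470
m = 1470 > 0,  v_rel·d = -46 < 0  ⇒  outside

inside=no margin=1470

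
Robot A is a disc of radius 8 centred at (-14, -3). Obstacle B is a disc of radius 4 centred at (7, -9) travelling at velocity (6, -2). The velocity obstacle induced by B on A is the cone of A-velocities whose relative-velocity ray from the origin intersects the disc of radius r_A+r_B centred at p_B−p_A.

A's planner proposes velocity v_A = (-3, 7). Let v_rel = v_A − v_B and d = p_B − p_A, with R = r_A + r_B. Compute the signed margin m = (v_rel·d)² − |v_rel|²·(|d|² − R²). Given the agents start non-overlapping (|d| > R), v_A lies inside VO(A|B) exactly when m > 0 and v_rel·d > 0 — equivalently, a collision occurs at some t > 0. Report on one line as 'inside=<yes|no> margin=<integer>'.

d = (21, -6),  |d|² = 477;  R = 8+4 = 12,  c = 477−12² = 333
v_rel = (-9, 9),  |v_rel|² = 162;  v_rel·d = (-9)·(21) + (9)·(-6) = -243
162·t² + 486·t + 333 = 0  ⇒  m = (-243)² − 162·333 = 5103
m = 5103 > 0,  v_rel·d = -243 < 0  ⇒  outside

inside=no margin=5103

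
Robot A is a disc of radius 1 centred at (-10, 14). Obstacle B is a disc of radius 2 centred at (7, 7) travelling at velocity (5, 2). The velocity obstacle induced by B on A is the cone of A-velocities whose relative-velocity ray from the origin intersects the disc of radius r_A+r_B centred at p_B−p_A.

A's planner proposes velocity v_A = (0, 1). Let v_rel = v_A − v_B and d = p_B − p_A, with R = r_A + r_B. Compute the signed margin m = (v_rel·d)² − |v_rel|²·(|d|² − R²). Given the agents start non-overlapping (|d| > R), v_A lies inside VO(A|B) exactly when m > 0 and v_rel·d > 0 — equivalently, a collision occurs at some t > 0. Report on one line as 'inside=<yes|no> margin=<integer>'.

d = (17, -7),  |d|² = 338;  R = 1+2 = 3,  c = 338−3² = 329
v_rel = (-5, -1),  |v_rel|² = 26;  v_rel·d = (-5)·(17) + (-1)·(-7) = -78
26·t² + 156·t + 329 = 0  ⇒  m = (-78)² − 26·329 = -2470
m = -2470 < 0,  v_rel·d = -78 < 0  ⇒  outside

inside=no margin=-2470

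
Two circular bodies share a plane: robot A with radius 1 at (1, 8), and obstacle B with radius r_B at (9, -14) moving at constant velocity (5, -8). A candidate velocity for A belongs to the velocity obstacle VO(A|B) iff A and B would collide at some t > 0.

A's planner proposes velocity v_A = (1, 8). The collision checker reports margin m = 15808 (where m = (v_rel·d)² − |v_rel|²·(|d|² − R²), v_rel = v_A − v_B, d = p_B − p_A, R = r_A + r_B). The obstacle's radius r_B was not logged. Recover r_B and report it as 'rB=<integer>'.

m = 15808
d = (8, -22);  v_rel = (-4, 16),  |v_rel|² = 272
v_rel×d = (-4)·(-22) − (16)·(8) = -40
since m = R²·272 − (-40)²:  R² = (1600 + 15808) / 272 = 64
R = √64 = 8  ⇒  r_B = 8 − 1 = 7

rB=7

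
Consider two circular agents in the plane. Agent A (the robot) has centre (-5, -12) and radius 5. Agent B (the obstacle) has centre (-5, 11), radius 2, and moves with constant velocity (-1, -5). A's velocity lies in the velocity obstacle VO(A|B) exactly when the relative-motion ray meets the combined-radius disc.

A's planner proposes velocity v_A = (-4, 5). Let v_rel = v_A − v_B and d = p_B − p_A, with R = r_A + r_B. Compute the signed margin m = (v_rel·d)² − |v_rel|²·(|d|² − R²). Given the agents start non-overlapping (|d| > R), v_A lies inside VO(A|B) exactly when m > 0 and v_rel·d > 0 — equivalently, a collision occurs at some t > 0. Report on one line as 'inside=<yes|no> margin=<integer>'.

d = (0, 23),  |d|² = 529;  R = 5+2 = 7,  c = 529−7² = 480
v_rel = (-3, 10),  |v_rel|² = 109;  v_rel·d = (-3)·(0) + (10)·(23) = 230
109·t² − 460·t + 480 = 0  ⇒  m = 230² − 109·480 = 580
m = 580 > 0,  v_rel·d = 230 > 0  ⇒  inside

inside=yes margin=580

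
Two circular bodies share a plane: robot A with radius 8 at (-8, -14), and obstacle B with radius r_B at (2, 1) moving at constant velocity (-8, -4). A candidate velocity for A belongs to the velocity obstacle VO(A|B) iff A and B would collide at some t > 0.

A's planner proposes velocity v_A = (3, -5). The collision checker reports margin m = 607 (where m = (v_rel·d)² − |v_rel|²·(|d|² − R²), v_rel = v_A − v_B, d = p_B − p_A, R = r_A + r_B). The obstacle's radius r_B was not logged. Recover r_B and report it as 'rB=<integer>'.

m = 607
d = (10, 15);  v_rel = (11, -1),  |v_rel|² = 122
v_rel×d = (11)·(15) − (-1)·(10) = 175
since m = R²·122 − 175²:  R² = (30625 + 607) / 122 = 256
R = √256 = 16  ⇒  r_B = 16 − 8 = 8

rB=8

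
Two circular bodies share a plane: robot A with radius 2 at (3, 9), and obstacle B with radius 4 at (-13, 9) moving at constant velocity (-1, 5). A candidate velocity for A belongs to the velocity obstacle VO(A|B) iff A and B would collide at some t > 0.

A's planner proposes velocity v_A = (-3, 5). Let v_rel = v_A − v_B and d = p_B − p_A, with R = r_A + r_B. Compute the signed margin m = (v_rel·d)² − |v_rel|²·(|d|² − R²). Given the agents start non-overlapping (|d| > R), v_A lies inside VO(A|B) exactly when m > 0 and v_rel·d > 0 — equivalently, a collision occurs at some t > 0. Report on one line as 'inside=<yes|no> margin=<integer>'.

d = (-16, 0),  |d|² = 256;  R = 2+4 = 6,  c = 256−6² = 220
v_rel = (-2, 0),  |v_rel|² = 4;  v_rel·d = (-2)·(-16) + (0)·(0) = 32
4·t² − 64·t + 220 = 0  ⇒  m = 32² − 4·220 = 144
m = 144 > 0,  v_rel·d = 32 > 0  ⇒  inside

inside=yes margin=144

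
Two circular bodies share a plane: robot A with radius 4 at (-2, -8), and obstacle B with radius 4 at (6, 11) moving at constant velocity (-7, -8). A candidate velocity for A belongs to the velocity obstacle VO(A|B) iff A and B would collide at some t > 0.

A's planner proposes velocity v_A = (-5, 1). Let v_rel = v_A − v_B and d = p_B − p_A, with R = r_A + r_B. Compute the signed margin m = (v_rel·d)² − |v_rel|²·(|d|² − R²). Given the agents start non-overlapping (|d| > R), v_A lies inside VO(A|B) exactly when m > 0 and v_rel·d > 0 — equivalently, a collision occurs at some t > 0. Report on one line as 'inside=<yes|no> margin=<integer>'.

d = (8, 19),  |d|² = 425;  R = 4+4 = 8,  c = 425−8² = 361
v_rel = (2, 9),  |v_rel|² = 85;  v_rel·d = (2)·(8) + (9)·(19) = 187
85·t² − 374·t + 361 = 0  ⇒  m = 187² − 85·361 = 4284
m = 4284 > 0,  v_rel·d = 187 > 0  ⇒  inside

inside=yes margin=4284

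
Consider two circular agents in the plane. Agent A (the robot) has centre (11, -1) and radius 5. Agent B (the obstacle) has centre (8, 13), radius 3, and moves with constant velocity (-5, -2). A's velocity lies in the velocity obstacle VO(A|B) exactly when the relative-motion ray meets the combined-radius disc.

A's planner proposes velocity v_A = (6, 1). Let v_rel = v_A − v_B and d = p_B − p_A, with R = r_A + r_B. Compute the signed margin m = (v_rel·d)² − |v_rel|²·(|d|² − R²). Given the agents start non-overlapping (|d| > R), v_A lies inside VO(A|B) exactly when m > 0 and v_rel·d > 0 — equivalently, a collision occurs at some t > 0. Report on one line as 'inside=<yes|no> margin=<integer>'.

d = (-3, 14),  |d|² = 205;  R = 5+3 = 8,  c = 205−8² = 141
v_rel = (11, 3),  |v_rel|² = 130;  v_rel·d = (11)·(-3) + (3)·(14) = 9
130·t² − 18·t + 141 = 0  ⇒  m = 9² − 130·141 = -18249
m = -18249 < 0,  v_rel·d = 9 > 0  ⇒  outside

inside=no margin=-18249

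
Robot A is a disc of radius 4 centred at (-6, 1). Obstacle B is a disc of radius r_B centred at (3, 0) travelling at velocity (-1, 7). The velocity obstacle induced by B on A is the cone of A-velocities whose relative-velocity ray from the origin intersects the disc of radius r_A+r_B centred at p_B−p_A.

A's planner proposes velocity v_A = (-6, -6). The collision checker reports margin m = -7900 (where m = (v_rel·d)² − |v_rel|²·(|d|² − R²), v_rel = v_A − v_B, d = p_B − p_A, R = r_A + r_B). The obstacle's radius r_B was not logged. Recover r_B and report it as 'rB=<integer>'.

m = -7900
d = (9, -1);  v_rel = (-5, -13),  |v_rel|² = 194
v_rel×d = (-5)·(-1) − (-13)·(9) = 122
since m = R²·194 − 122²:  R² = (14884 + -7900) / 194 = 36
R = √36 = 6  ⇒  r_B = 6 − 4 = 2

rB=2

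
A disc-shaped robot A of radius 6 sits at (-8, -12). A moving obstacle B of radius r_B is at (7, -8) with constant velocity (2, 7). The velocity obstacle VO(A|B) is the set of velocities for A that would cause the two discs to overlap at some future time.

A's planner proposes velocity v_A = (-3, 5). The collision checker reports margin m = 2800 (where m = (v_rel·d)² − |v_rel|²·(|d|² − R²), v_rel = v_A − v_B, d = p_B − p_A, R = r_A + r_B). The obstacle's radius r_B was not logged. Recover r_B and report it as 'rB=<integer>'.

m = 2800
d = (15, 4);  v_rel = (-5, -2),  |v_rel|² = 29
v_rel×d = (-5)·(4) − (-2)·(15) = 10
since m = R²·29 − 10²:  R² = (100 + 2800) / 29 = 100
R = √100 = 10  ⇒  r_B = 10 − 6 = 4

rB=4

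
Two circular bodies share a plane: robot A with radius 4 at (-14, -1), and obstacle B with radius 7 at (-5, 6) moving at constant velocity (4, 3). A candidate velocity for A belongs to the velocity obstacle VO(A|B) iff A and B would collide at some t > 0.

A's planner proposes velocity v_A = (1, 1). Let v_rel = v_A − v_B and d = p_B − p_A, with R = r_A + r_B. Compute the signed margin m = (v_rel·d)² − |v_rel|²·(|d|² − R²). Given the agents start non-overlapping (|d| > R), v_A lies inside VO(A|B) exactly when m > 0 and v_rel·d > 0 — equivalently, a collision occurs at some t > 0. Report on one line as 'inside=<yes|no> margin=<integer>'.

d = (9, 7),  |d|² = 130;  R = 4+7 = 11,  c = 130−11² = 9
v_rel = (-3, -2),  |v_rel|² = 13;  v_rel·d = (-3)·(9) + (-2)·(7) = -41
13·t² + 82·t + 9 = 0  ⇒  m = (-41)² − 13·9 = 1564
m = 1564 > 0,  v_rel·d = -41 < 0  ⇒  outside

inside=no margin=1564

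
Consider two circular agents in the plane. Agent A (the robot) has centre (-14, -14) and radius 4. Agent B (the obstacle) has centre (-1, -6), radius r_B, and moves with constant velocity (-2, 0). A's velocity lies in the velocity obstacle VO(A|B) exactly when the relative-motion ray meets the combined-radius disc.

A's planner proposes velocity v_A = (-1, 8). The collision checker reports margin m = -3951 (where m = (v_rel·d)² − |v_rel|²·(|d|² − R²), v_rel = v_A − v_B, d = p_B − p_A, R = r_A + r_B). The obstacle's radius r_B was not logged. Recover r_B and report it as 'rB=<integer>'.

m = -3951
d = (13, 8);  v_rel = (1, 8),  |v_rel|² = 65
v_rel×d = (1)·(8) − (8)·(13) = -96
since m = R²·65 − (-96)²:  R² = (9216 + -3951) / 65 = 81
R = √81 = 9  ⇒  r_B = 9 − 4 = 5

rB=5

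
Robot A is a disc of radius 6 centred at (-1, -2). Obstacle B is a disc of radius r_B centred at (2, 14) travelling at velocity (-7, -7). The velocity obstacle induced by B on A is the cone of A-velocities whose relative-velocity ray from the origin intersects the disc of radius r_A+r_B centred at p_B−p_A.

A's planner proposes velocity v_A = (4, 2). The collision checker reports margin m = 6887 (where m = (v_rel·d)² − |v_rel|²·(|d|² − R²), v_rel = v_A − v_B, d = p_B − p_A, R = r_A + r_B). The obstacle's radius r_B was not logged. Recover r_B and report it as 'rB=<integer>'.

m = 6887
d = (3, 16);  v_rel = (11, 9),  |v_rel|² = 202
v_rel×d = (11)·(16) − (9)·(3) = 149
since m = R²·202 − 149²:  R² = (22201 + 6887) / 202 = 144
R = √144 = 12  ⇒  r_B = 12 − 6 = 6

rB=6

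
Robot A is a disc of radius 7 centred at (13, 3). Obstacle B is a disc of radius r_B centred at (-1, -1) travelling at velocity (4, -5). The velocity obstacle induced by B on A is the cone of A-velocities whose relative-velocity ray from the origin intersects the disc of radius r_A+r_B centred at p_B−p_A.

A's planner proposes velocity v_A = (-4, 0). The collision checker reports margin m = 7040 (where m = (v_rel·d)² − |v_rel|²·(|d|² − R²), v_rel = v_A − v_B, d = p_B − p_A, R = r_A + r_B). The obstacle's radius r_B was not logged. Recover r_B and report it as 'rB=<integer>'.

m = 7040
d = (-14, -4);  v_rel = (-8, 5),  |v_rel|² = 89
v_rel×d = (-8)·(-4) − (5)·(-14) = 102
since m = R²·89 − 102²:  R² = (10404 + 7040) / 89 = 196
R = √196 = 14  ⇒  r_B = 14 − 7 = 7

rB=7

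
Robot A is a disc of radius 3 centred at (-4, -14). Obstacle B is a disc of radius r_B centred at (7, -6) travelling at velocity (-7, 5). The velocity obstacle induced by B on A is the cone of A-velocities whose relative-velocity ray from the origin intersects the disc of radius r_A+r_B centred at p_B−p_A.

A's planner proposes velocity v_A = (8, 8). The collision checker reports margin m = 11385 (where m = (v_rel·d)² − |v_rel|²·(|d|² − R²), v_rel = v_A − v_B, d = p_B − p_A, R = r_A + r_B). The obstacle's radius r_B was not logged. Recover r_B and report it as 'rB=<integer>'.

m = 11385
d = (11, 8);  v_rel = (15, 3),  |v_rel|² = 234
v_rel×d = (15)·(8) − (3)·(11) = 87
since m = R²·234 − 87²:  R² = (7569 + 11385) / 234 = 81
R = √81 = 9  ⇒  r_B = 9 − 3 = 6

rB=6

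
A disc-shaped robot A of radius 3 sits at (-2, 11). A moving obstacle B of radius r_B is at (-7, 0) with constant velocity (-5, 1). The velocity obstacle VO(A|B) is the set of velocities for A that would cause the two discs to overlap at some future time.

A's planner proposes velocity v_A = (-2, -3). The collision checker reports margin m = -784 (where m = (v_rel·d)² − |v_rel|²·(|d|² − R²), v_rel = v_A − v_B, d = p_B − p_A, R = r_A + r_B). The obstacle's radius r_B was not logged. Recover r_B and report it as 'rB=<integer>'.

m = -784
d = (-5, -11);  v_rel = (3, -4),  |v_rel|² = 25
v_rel×d = (3)·(-11) − (-4)·(-5) = -53
since m = R²·25 − (-53)²:  R² = (2809 + -784) / 25 = 81
R = √81 = 9  ⇒  r_B = 9 − 3 = 6

rB=6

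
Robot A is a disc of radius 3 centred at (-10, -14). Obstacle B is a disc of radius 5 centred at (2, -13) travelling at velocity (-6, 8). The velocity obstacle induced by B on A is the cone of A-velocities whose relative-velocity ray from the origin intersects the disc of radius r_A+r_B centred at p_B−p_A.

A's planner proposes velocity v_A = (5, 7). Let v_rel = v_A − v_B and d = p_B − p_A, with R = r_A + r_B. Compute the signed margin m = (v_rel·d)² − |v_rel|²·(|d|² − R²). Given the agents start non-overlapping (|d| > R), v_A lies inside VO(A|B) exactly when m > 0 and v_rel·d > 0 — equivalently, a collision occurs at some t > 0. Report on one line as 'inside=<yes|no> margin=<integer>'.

d = (12, 1),  |d|² = 145;  R = 3+5 = 8,  c = 145−8² = 81
v_rel = (11, -1),  |v_rel|² = 122;  v_rel·d = (11)·(12) + (-1)·(1) = 131
122·t² − 262·t + 81 = 0  ⇒  m = 131² − 122·81 = 7279
m = 7279 > 0,  v_rel·d = 131 > 0  ⇒  inside

inside=yes margin=7279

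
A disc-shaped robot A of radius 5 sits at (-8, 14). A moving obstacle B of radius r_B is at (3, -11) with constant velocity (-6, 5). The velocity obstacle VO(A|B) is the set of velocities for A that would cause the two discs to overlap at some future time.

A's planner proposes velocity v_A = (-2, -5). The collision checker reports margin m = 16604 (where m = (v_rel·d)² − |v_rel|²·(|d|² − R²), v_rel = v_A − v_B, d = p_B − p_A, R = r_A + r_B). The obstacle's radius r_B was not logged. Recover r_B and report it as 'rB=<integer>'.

m = 16604
d = (11, -25);  v_rel = (4, -10),  |v_rel|² = 116
v_rel×d = (4)·(-25) − (-10)·(11) = 10
since m = R²·116 − 10²:  R² = (100 + 16604) / 116 = 144
R = √144 = 12  ⇒  r_B = 12 − 5 = 7

rB=7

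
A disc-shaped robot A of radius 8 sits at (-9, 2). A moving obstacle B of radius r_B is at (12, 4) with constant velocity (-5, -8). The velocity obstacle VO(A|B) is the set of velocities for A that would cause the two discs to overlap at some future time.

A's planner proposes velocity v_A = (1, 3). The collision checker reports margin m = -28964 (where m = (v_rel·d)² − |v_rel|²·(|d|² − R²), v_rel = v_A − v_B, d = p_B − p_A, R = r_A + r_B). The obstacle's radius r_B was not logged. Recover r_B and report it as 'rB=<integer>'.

m = -28964
d = (21, 2);  v_rel = (6, 11),  |v_rel|² = 157
v_rel×d = (6)·(2) − (11)·(21) = -219
since m = R²·157 − (-219)²:  R² = (47961 + -28964) / 157 = 121
R = √121 = 11  ⇒  r_B = 11 − 8 = 3

rB=3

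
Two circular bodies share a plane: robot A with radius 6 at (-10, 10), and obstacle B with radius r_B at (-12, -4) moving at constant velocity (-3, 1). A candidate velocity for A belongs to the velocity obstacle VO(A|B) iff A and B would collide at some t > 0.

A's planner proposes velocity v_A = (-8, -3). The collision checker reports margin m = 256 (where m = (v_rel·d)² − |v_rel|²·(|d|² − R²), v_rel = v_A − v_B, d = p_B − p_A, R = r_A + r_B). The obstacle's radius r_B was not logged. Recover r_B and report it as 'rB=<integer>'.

m = 256
d = (-2, -14);  v_rel = (-5, -4),  |v_rel|² = 41
v_rel×d = (-5)·(-14) − (-4)·(-2) = 62
since m = R²·41 − 62²:  R² = (3844 + 256) / 41 = 100
R = √100 = 10  ⇒  r_B = 10 − 6 = 4

rB=4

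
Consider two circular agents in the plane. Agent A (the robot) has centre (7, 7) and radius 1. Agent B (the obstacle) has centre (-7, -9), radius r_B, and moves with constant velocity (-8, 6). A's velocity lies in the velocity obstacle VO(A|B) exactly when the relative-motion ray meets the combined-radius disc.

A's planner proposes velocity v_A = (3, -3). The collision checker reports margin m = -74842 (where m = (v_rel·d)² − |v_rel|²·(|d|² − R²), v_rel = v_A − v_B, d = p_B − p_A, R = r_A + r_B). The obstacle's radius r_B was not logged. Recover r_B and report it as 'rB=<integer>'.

m = -74842
d = (-14, -16);  v_rel = (11, -9),  |v_rel|² = 202
v_rel×d = (11)·(-16) − (-9)·(-14) = -302
since m = R²·202 − (-302)²:  R² = (91204 + -74842) / 202 = 81
R = √81 = 9  ⇒  r_B = 9 − 1 = 8

rB=8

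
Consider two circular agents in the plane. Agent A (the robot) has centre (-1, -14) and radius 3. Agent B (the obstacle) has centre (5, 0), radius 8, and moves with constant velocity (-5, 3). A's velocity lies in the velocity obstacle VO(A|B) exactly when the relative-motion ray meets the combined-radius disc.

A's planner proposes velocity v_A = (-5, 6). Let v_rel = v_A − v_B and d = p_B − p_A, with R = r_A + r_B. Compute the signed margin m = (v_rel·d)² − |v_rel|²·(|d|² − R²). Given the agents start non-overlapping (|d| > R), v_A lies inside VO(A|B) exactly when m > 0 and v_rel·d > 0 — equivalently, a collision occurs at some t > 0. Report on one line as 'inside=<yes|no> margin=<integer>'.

d = (6, 14),  |d|² = 232;  R = 3+8 = 11,  c = 232−11² = 111
v_rel = (0, 3),  |v_rel|² = 9;  v_rel·d = (0)·(6) + (3)·(14) = 42
9·t² − 84·t + 111 = 0  ⇒  m = 42² − 9·111 = 765
m = 765 > 0,  v_rel·d = 42 > 0  ⇒  inside

inside=yes margin=765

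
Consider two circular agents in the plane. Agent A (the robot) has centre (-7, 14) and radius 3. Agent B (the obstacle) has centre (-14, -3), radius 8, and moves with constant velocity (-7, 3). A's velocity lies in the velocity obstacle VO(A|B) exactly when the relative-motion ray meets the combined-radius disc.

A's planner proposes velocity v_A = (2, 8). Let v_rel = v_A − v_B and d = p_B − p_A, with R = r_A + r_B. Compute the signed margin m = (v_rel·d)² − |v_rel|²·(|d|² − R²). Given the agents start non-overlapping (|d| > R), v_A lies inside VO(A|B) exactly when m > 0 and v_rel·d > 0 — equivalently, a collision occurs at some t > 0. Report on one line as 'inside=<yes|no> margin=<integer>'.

d = (-7, -17),  |d|² = 338;  R = 3+8 = 11,  c = 338−11² = 217
v_rel = (9, 5),  |v_rel|² = 106;  v_rel·d = (9)·(-7) + (5)·(-17) = -148
106·t² + 296·t + 217 = 0  ⇒  m = (-148)² − 106·217 = -1098
m = -1098 < 0,  v_rel·d = -148 < 0  ⇒  outside

inside=no margin=-1098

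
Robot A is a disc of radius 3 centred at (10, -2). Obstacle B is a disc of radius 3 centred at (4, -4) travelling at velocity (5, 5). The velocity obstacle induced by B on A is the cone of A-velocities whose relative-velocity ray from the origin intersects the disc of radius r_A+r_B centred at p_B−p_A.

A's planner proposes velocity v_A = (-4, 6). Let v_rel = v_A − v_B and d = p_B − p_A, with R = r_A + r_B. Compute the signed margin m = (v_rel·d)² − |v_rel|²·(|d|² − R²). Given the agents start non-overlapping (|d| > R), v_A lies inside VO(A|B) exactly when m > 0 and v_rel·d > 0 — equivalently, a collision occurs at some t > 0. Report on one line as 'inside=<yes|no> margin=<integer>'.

d = (-6, -2),  |d|² = 40;  R = 3+3 = 6,  c = 40−6² = 4
v_rel = (-9, 1),  |v_rel|² = 82;  v_rel·d = (-9)·(-6) + (1)·(-2) = 52
82·t² − 104·t + 4 = 0  ⇒  m = 52² − 82·4 = 2376
m = 2376 > 0,  v_rel·d = 52 > 0  ⇒  inside

inside=yes margin=2376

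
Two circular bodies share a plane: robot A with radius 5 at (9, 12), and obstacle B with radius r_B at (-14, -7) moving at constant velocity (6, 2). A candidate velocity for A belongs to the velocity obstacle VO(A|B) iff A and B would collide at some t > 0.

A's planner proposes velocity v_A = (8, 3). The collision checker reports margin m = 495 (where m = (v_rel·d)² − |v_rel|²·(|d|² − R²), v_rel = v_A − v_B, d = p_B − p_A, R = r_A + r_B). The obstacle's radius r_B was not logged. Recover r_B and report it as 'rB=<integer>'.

m = 495
d = (-23, -19);  v_rel = (2, 1),  |v_rel|² = 5
v_rel×d = (2)·(-19) − (1)·(-23) = -15
since m = R²·5 − (-15)²:  R² = (225 + 495) / 5 = 144
R = √144 = 12  ⇒  r_B = 12 − 5 = 7

rB=7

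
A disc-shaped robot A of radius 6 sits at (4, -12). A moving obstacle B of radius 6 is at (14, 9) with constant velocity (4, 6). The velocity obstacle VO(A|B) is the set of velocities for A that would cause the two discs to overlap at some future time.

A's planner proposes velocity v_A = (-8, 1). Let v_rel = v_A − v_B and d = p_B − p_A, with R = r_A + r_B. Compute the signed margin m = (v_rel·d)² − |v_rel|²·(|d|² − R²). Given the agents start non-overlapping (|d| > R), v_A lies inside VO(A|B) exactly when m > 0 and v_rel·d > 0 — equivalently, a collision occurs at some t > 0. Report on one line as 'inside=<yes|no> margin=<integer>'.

d = (10, 21),  |d|² = 541;  R = 6+6 = 12,  c = 541−12² = 397
v_rel = (-12, -5),  |v_rel|² = 169;  v_rel·d = (-12)·(10) + (-5)·(21) = -225
169·t² + 450·t + 397 = 0  ⇒  m = (-225)² − 169·397 = -16468
m = -16468 < 0,  v_rel·d = -225 < 0  ⇒  outside

inside=no margin=-16468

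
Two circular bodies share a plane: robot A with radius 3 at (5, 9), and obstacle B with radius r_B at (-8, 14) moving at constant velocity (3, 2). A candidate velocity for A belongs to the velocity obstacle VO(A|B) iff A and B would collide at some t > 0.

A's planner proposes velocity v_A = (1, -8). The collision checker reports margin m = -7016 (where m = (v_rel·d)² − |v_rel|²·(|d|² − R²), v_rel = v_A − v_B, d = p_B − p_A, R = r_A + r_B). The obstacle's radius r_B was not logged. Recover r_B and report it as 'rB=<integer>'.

m = -7016
d = (-13, 5);  v_rel = (-2, -10),  |v_rel|² = 104
v_rel×d = (-2)·(5) − (-10)·(-13) = -140
since m = R²·104 − (-140)²:  R² = (19600 + -7016) / 104 = 121
R = √121 = 11  ⇒  r_B = 11 − 3 = 8

rB=8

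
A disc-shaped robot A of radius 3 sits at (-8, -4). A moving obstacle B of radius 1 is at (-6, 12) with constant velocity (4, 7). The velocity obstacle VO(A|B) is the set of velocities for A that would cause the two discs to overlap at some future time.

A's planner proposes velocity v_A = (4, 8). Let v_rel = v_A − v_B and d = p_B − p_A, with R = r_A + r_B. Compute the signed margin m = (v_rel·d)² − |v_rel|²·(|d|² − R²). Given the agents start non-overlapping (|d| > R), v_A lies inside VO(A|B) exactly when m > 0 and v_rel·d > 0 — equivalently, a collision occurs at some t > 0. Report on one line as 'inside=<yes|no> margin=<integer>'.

d = (2, 16),  |d|² = 260;  R = 3+1 = 4,  c = 260−4² = 244
v_rel = (0, 1),  |v_rel|² = 1;  v_rel·d = (0)·(2) + (1)·(16) = 16
1·t² − 32·t + 244 = 0  ⇒  m = 16² − 1·244 = 12
m = 12 > 0,  v_rel·d = 16 > 0  ⇒  inside

inside=yes margin=12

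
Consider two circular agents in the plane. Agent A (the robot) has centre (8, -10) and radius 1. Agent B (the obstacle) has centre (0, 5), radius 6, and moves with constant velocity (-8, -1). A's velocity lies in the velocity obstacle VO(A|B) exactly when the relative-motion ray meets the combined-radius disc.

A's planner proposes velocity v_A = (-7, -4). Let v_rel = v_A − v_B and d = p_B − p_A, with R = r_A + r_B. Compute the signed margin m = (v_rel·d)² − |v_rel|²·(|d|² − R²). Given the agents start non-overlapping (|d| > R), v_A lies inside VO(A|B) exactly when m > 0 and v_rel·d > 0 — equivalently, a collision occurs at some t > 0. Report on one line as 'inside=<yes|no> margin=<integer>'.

d = (-8, 15),  |d|² = 289;  R = 1+6 = 7,  c = 289−7² = 240
v_rel = (1, -3),  |v_rel|² = 10;  v_rel·d = (1)·(-8) + (-3)·(15) = -53
10·t² + 106·t + 240 = 0  ⇒  m = (-53)² − 10·240 = 409
m = 409 > 0,  v_rel·d = -53 < 0  ⇒  outside

inside=no margin=409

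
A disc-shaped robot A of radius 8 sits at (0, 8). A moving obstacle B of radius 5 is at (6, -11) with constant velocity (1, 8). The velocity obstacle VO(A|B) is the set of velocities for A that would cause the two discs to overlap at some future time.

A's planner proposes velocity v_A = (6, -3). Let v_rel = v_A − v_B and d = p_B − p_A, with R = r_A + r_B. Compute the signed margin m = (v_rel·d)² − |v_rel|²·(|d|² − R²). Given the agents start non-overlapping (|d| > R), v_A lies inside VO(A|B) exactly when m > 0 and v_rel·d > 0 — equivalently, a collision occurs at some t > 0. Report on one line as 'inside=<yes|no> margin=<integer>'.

d = (6, -19),  |d|² = 397;  R = 8+5 = 13,  c = 397−13² = 228
v_rel = (5, -11),  |v_rel|² = 146;  v_rel·d = (5)·(6) + (-11)·(-19) = 239
146·t² − 478·t + 228 = 0  ⇒  m = 239² − 146·228 = 23833
m = 23833 > 0,  v_rel·d = 239 > 0  ⇒  inside

inside=yes margin=23833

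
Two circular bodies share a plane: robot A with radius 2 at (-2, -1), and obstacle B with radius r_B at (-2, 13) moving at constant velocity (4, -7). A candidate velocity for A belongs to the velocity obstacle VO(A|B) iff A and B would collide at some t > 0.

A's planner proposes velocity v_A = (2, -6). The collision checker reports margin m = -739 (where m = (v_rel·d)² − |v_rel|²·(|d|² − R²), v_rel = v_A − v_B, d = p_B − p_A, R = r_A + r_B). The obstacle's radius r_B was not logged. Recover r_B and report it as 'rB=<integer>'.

m = -739
d = (0, 14);  v_rel = (-2, 1),  |v_rel|² = 5
v_rel×d = (-2)·(14) − (1)·(0) = -28
since m = R²·5 − (-28)²:  R² = (784 + -739) / 5 = 9
R = √9 = 3  ⇒  r_B = 3 − 2 = 1

rB=1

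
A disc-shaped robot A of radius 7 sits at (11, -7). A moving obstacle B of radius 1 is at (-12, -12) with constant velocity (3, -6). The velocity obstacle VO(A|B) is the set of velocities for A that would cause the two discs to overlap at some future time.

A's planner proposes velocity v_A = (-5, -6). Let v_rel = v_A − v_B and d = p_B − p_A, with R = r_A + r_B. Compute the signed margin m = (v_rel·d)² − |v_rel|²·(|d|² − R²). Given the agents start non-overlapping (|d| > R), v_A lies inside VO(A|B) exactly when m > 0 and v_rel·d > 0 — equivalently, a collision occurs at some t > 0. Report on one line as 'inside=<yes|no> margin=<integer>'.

d = (-23, -5),  |d|² = 554;  R = 7+1 = 8,  c = 554−8² = 490
v_rel = (-8, 0),  |v_rel|² = 64;  v_rel·d = (-8)·(-23) + (0)·(-5) = 184
64·t² − 368·t + 490 = 0  ⇒  m = 184² − 64·490 = 2496
m = 2496 > 0,  v_rel·d = 184 > 0  ⇒  inside

inside=yes margin=2496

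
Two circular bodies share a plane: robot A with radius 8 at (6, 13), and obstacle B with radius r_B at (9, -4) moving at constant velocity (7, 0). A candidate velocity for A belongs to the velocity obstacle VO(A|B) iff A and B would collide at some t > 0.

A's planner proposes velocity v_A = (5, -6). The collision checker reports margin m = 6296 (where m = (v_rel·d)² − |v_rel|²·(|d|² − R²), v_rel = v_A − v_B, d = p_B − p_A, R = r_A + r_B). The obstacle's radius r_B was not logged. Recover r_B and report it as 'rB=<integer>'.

m = 6296
d = (3, -17);  v_rel = (-2, -6),  |v_rel|² = 40
v_rel×d = (-2)·(-17) − (-6)·(3) = 52
since m = R²·40 − 52²:  R² = (2704 + 6296) / 40 = 225
R = √225 = 15  ⇒  r_B = 15 − 8 = 7

rB=7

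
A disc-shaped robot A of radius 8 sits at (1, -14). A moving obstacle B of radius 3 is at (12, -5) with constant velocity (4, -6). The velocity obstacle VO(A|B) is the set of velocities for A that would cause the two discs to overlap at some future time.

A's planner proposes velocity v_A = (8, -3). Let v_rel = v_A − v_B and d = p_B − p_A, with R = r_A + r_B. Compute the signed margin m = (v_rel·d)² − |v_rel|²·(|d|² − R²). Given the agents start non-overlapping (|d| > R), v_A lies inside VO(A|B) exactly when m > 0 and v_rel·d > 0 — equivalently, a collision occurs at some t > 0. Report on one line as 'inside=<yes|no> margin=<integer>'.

d = (11, 9),  |d|² = 202;  R = 8+3 = 11,  c = 202−11² = 81
v_rel = (4, 3),  |v_rel|² = 25;  v_rel·d = (4)·(11) + (3)·(9) = 71
25·t² − 142·t + 81 = 0  ⇒  m = 71² − 25·81 = 3016
m = 3016 > 0,  v_rel·d = 71 > 0  ⇒  inside

inside=yes margin=3016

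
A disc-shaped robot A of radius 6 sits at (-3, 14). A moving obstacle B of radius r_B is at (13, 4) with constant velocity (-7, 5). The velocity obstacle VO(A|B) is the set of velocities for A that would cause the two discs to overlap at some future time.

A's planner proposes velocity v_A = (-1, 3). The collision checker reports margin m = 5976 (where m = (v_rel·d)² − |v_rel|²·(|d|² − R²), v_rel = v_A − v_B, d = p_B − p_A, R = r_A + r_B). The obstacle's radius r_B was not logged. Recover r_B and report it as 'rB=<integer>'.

m = 5976
d = (16, -10);  v_rel = (6, -2),  |v_rel|² = 40
v_rel×d = (6)·(-10) − (-2)·(16) = -28
since m = R²·40 − (-28)²:  R² = (784 + 5976) / 40 = 169
R = √169 = 13  ⇒  r_B = 13 − 6 = 7

rB=7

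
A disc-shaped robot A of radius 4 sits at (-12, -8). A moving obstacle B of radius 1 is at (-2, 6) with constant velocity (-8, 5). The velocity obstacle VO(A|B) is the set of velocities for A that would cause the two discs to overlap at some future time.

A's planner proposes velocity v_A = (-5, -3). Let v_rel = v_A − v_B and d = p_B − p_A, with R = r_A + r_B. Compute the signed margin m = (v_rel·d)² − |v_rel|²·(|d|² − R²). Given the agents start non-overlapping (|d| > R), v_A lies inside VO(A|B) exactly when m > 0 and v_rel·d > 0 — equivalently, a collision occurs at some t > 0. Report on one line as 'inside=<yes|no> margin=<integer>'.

d = (10, 14),  |d|² = 296;  R = 4+1 = 5,  c = 296−5² = 271
v_rel = (3, -8),  |v_rel|² = 73;  v_rel·d = (3)·(10) + (-8)·(14) = -82
73·t² + 164·t + 271 = 0  ⇒  m = (-82)² − 73·271 = -13059
m = -13059 < 0,  v_rel·d = -82 < 0  ⇒  outside

inside=no margin=-13059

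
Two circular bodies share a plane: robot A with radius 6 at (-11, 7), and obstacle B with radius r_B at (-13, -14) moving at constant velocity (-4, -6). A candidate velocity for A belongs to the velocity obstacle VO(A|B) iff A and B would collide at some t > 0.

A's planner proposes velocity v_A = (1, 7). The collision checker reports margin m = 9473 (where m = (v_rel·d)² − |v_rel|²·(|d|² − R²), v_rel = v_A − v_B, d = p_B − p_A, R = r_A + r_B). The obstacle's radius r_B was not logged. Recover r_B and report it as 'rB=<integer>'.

m = 9473
d = (-2, -21);  v_rel = (5, 13),  |v_rel|² = 194
v_rel×d = (5)·(-21) − (13)·(-2) = -79
since m = R²·194 − (-79)²:  R² = (6241 + 9473) / 194 = 81
R = √81 = 9  ⇒  r_B = 9 − 6 = 3

rB=3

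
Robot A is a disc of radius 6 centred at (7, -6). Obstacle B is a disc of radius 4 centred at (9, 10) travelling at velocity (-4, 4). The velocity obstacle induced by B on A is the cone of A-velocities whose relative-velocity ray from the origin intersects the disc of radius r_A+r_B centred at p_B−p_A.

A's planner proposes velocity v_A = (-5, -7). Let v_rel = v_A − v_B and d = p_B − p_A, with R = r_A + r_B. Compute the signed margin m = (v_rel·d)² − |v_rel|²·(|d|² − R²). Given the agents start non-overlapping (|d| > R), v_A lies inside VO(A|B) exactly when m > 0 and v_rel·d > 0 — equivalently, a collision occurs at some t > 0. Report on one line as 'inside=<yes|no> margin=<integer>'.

d = (2, 16),  |d|² = 260;  R = 6+4 = 10,  c = 260−10² = 160
v_rel = (-1, -11),  |v_rel|² = 122;  v_rel·d = (-1)·(2) + (-11)·(16) = -178
122·t² + 356·t + 160 = 0  ⇒  m = (-178)² − 122·160 = 12164
m = 12164 > 0,  v_rel·d = -178 < 0  ⇒  outside

inside=no margin=12164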